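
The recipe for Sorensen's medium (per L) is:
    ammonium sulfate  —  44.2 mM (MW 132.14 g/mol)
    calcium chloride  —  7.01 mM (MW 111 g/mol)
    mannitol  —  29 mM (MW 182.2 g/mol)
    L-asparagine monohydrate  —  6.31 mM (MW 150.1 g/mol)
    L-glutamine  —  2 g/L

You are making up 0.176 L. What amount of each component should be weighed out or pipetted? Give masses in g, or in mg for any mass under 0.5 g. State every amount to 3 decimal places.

Scale factor relative to 1 L: 0.176.
ammonium sulfate: 44.2 mmol/L × 132.14 g/mol × 0.176 L ÷ 1000 = 1.028 g
calcium chloride: 7.01 mmol/L × 111 mg/mmol × 0.176 L = 136.947 mg
mannitol: 29 mmol/L × 182.2 g/mol × 0.176 L ÷ 1000 = 0.930 g
L-asparagine monohydrate: 6.31 mmol/L × 150.1 mg/mmol × 0.176 L = 166.695 mg
L-glutamine: 2 g/L × 0.176 L = 0.352 g = 352.000 mg

ammonium sulfate 1.028 g; calcium chloride 136.947 mg; mannitol 0.930 g; L-asparagine monohydrate 166.695 mg; L-glutamine 352.000 mg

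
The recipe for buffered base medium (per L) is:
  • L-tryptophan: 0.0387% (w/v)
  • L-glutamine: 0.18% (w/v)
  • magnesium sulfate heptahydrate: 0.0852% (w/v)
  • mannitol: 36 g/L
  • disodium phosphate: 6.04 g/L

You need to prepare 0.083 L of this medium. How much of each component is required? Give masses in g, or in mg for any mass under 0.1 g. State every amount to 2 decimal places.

Working volume: 0.083 L.
L-tryptophan: 0.0387% w/v = 0.387 g/L → 0.387 × 0.083 L = 0.032121 g = 32.12 mg
L-glutamine: 0.18% w/v = 1.8 g/L → 1.8 × 0.083 L = 0.15 g
magnesium sulfate heptahydrate: 0.0852 g per 100 mL × 83 mL ÷ 100 = 0.070716 g = 70.72 mg
mannitol: 36 g/L × 0.083 L = 2.99 g
disodium phosphate: 6.04 g/L × 0.083 L = 0.50 g

L-tryptophan 32.12 mg; L-glutamine 0.15 g; magnesium sulfate heptahydrate 70.72 mg; mannitol 2.99 g; disodium phosphate 0.50 g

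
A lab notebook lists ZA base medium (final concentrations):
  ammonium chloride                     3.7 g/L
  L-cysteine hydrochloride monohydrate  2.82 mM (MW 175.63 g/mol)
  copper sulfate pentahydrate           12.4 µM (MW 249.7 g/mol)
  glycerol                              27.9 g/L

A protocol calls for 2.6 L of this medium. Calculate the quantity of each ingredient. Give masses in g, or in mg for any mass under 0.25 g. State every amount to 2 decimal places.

ammonium chloride 9.62 g; L-cysteine hydrochloride monohydrate 1.29 g; copper sulfate pentahydrate 8.05 mg; glycerol 72.54 g

Working volume: 2.6 L.
ammonium chloride: 3.7 g/L × 2.6 L = 9.62 g
L-cysteine hydrochloride monohydrate: 2.82 mmol/L × 175.63 g/mol × 2.6 L ÷ 1000 = 1.29 g
copper sulfate pentahydrate: 12.4 µmol/L × 249.7 g/mol × 2.6 L ÷ 1000 = 8.05 mg
glycerol: 27.9 g/L × 2.6 L = 72.54 g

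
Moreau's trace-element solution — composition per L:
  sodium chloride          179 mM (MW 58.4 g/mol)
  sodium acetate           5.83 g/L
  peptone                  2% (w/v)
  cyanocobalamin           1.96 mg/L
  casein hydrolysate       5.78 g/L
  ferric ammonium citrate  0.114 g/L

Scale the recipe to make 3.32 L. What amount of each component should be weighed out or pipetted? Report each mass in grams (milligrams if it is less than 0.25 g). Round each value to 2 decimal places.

Scale factor relative to 1 L: 3.32.
sodium chloride: 179 mmol/L × 58.4 g/mol × 3.32 L ÷ 1000 = 34.71 g
sodium acetate: 5.83 g/L × 3.32 L = 19.36 g
peptone: 2% w/v = 20 g/L → 20 × 3.32 L = 66.40 g
cyanocobalamin: 1.96 mg/L × 3.32 L = 6.51 mg
casein hydrolysate: 5.78 g/L × 3.32 L = 19.19 g
ferric ammonium citrate: 0.114 g/L × 3.32 L = 0.38 g

sodium chloride 34.71 g; sodium acetate 19.36 g; peptone 66.40 g; cyanocobalamin 6.51 mg; casein hydrolysate 19.19 g; ferric ammonium citrate 0.38 g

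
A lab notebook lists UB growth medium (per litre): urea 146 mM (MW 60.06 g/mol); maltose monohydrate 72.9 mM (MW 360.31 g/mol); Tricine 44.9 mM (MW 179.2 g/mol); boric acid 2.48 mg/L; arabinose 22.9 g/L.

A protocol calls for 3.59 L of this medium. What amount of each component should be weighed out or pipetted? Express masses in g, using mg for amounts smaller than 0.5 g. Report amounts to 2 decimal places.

Scale factor relative to 1 L: 3.59.
urea: 146 mmol/L × 60.06 g/mol × 3.59 L ÷ 1000 = 31.48 g
maltose monohydrate: 72.9 mmol/L × 360.31 g/mol × 3.59 L ÷ 1000 = 94.30 g
Tricine: 44.9 mmol/L × 179.2 g/mol × 3.59 L ÷ 1000 = 28.89 g
boric acid: 2.48 mg/L × 3.59 L = 8.90 mg
arabinose: 22.9 g/L × 3.59 L = 82.21 g

urea 31.48 g; maltose monohydrate 94.30 g; Tricine 28.89 g; boric acid 8.90 mg; arabinose 82.21 g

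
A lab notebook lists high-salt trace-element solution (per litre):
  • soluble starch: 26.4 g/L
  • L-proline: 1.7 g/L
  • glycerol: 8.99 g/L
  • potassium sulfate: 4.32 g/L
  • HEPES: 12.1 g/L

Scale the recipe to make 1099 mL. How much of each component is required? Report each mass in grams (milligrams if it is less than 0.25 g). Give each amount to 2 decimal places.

Working volume: 1099 mL = 1.099 L.
soluble starch: 26.4 g/L × 1.099 L = 29.01 g
L-proline: 1.7 g/L × 1.099 L = 1.87 g
glycerol: 8.99 g/L × 1.099 L = 9.88 g
potassium sulfate: 4.32 g/L × 1.099 L = 4.75 g
HEPES: 12.1 g/L × 1.099 L = 13.30 g

soluble starch 29.01 g; L-proline 1.87 g; glycerol 9.88 g; potassium sulfate 4.75 g; HEPES 13.30 g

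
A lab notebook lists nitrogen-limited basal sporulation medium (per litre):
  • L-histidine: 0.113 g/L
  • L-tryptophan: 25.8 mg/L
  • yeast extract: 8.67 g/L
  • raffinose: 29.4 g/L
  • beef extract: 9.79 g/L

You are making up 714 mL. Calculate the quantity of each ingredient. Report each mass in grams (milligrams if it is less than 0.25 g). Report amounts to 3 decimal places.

Scale factor relative to 1 L: 0.714.
L-histidine: 0.113 g/L × 0.714 L = 0.080682 g = 80.682 mg
L-tryptophan: 25.8 mg/L × 0.714 L = 18.421 mg
yeast extract: 8.67 g/L × 0.714 L = 6.190 g
raffinose: 29.4 g/L × 0.714 L = 20.992 g
beef extract: 9.79 g/L × 0.714 L = 6.990 g

L-histidine 80.682 mg; L-tryptophan 18.421 mg; yeast extract 6.190 g; raffinose 20.992 g; beef extract 6.990 g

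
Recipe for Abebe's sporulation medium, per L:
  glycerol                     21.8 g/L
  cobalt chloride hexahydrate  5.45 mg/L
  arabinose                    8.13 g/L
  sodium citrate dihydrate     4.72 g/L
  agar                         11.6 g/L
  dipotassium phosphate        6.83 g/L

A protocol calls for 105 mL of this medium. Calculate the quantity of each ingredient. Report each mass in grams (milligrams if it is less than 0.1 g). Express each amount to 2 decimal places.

glycerol 2.29 g; cobalt chloride hexahydrate 0.57 mg; arabinose 0.85 g; sodium citrate dihydrate 0.50 g; agar 1.22 g; dipotassium phosphate 0.72 g

Working volume: 105 mL = 0.105 L.
glycerol: 21.8 g/L × 0.105 L = 2.29 g
cobalt chloride hexahydrate: 5.45 mg/L × 0.105 L = 0.57 mg
arabinose: 8.13 g/L × 0.105 L = 0.85 g
sodium citrate dihydrate: 4.72 g/L × 0.105 L = 0.50 g
agar: 11.6 g/L × 0.105 L = 1.22 g
dipotassium phosphate: 6.83 g/L × 0.105 L = 0.72 g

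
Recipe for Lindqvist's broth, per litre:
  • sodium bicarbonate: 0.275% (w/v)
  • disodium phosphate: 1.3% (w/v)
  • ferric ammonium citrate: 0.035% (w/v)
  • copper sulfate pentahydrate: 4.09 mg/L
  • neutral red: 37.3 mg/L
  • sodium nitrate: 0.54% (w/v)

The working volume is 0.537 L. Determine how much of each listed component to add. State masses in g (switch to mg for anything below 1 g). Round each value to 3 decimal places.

sodium bicarbonate 1.477 g; disodium phosphate 6.981 g; ferric ammonium citrate 187.950 mg; copper sulfate pentahydrate 2.196 mg; neutral red 20.030 mg; sodium nitrate 2.900 g

Working volume: 0.537 L.
sodium bicarbonate: 0.275 g per 100 mL × 537 mL ÷ 100 = 1.477 g
disodium phosphate: 1.3 g per 100 mL × 537 mL ÷ 100 = 6.981 g
ferric ammonium citrate: 0.035 g per 100 mL × 537 mL ÷ 100 = 0.18795 g = 187.950 mg
copper sulfate pentahydrate: 4.09 mg/L × 0.537 L = 2.196 mg
neutral red: 37.3 mg/L × 0.537 L = 20.030 mg
sodium nitrate: 0.54 g per 100 mL × 537 mL ÷ 100 = 2.900 g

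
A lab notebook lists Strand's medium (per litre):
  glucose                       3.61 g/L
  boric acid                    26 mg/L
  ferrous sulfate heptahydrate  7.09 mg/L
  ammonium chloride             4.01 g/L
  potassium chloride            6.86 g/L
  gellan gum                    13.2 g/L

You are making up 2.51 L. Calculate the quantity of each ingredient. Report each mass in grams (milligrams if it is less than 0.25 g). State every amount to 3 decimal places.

glucose 9.061 g; boric acid 65.260 mg; ferrous sulfate heptahydrate 17.796 mg; ammonium chloride 10.065 g; potassium chloride 17.219 g; gellan gum 33.132 g

Scale factor relative to 1 L: 2.51.
glucose: 3.61 g/L × 2.51 L = 9.061 g
boric acid: 26 mg/L × 2.51 L = 65.260 mg
ferrous sulfate heptahydrate: 7.09 mg/L × 2.51 L = 17.796 mg
ammonium chloride: 4.01 g/L × 2.51 L = 10.065 g
potassium chloride: 6.86 g/L × 2.51 L = 17.219 g
gellan gum: 13.2 g/L × 2.51 L = 33.132 g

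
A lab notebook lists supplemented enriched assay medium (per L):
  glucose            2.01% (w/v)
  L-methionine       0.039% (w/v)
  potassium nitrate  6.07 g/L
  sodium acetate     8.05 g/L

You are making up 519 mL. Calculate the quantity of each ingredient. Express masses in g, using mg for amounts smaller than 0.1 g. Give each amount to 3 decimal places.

Target volume = 519 mL = 0.519 L.
glucose: 2.01 g per 100 mL × 519 mL ÷ 100 = 10.432 g
L-methionine: 0.039 g per 100 mL × 519 mL ÷ 100 = 0.202 g
potassium nitrate: 6.07 g/L × 0.519 L = 3.150 g
sodium acetate: 8.05 g/L × 0.519 L = 4.178 g

glucose 10.432 g; L-methionine 0.202 g; potassium nitrate 3.150 g; sodium acetate 4.178 g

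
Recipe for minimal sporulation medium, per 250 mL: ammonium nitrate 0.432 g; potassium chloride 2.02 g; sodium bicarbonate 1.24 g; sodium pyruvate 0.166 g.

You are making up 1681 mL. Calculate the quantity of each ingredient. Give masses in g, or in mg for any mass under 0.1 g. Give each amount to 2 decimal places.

Scale factor = 1681 mL / 250 mL = 6.724.
ammonium nitrate: 0.432 g × (1681 mL / 250 mL) = 2.90 g
potassium chloride: 2.02 g × (1681 mL / 250 mL) = 13.58 g
sodium bicarbonate: 1.24 g × (1681 mL / 250 mL) = 8.34 g
sodium pyruvate: 0.166 g × (1681 mL / 250 mL) = 1.12 g

ammonium nitrate 2.90 g; potassium chloride 13.58 g; sodium bicarbonate 8.34 g; sodium pyruvate 1.12 g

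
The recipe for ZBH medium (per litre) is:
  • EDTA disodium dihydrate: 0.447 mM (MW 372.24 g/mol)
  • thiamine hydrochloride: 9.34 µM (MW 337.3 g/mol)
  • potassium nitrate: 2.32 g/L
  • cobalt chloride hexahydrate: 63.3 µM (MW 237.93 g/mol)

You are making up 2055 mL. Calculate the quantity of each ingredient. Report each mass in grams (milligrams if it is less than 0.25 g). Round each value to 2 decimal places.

Working volume: 2055 mL = 2.055 L.
EDTA disodium dihydrate: 0.447 mmol/L × 372.24 g/mol × 2.055 L ÷ 1000 = 0.34 g
thiamine hydrochloride: 9.34 µmol/L × 337.3 g/mol × 2.055 L ÷ 1000 = 6.47 mg
potassium nitrate: 2.32 g/L × 2.055 L = 4.77 g
cobalt chloride hexahydrate: 63.3 µmol/L × 237.93 g/mol × 2.055 L ÷ 1000 = 30.95 mg

EDTA disodium dihydrate 0.34 g; thiamine hydrochloride 6.47 mg; potassium nitrate 4.77 g; cobalt chloride hexahydrate 30.95 mg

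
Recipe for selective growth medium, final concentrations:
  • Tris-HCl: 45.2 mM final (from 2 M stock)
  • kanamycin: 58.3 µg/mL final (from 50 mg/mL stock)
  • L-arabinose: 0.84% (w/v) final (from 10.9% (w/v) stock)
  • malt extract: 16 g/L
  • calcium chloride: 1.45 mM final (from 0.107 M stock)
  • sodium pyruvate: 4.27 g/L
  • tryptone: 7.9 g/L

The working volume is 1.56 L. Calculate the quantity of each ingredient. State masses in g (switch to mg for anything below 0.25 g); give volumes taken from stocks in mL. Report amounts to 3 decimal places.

Scale factor relative to 1 L: 1.56.
Tris-HCl: C1V1 = C2V2 → 45.2 mM × 1560 mL ÷ 2000 mM = 35.256 mL
kanamycin: dilute stock: 58.3 µg/mL × 1560 mL ÷ 50000 µg/mL = 1.819 mL
L-arabinose: V = C2·V2/C1 = 0.84% ÷ 10.9% × 1560 mL = 120.220 mL
malt extract: 16 g/L × 1.56 L = 24.960 g
calcium chloride: C1V1 = C2V2 → 1.45 mM × 1560 mL ÷ 107 mM = 21.140 mL
sodium pyruvate: 4.27 g/L × 1.56 L = 6.661 g
tryptone: 7.9 g/L × 1.56 L = 12.324 g

Tris-HCl 35.256 mL; kanamycin 1.819 mL; L-arabinose 120.220 mL; malt extract 24.960 g; calcium chloride 21.140 mL; sodium pyruvate 6.661 g; tryptone 12.324 g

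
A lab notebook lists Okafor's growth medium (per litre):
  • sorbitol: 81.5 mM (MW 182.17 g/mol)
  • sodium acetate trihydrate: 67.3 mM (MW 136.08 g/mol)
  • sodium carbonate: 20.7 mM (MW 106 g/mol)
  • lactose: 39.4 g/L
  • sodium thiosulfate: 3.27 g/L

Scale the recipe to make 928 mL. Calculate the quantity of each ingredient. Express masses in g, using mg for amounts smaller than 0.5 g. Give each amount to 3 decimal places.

sorbitol 13.778 g; sodium acetate trihydrate 8.499 g; sodium carbonate 2.036 g; lactose 36.563 g; sodium thiosulfate 3.035 g

Working volume: 928 mL = 0.928 L.
sorbitol: 81.5 mmol/L × 182.17 g/mol × 0.928 L ÷ 1000 = 13.778 g
sodium acetate trihydrate: 67.3 mmol/L × 136.08 g/mol × 0.928 L ÷ 1000 = 8.499 g
sodium carbonate: 20.7 mmol/L × 106 g/mol × 0.928 L ÷ 1000 = 2.036 g
lactose: 39.4 g/L × 0.928 L = 36.563 g
sodium thiosulfate: 3.27 g/L × 0.928 L = 3.035 g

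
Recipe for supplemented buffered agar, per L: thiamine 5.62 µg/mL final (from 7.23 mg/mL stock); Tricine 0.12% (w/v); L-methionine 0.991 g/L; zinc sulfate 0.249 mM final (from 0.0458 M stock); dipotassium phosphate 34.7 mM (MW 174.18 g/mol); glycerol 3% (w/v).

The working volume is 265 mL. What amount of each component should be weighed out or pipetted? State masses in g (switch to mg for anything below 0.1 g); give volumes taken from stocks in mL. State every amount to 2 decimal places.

Target volume = 265 mL = 0.265 L.
thiamine: C1V1 = C2V2 → 5.62 µg/mL × 265 mL ÷ 7230 µg/mL = 0.21 mL
Tricine: 0.12 g per 100 mL × 265 mL ÷ 100 = 0.32 g
L-methionine: 0.991 g/L × 0.265 L = 0.26 g
zinc sulfate: V = C2·V2/C1 = 0.249 mM × 265 mL ÷ 45.8 mM = 1.44 mL
dipotassium phosphate: 34.7 mmol/L × 174.18 g/mol × 0.265 L ÷ 1000 = 1.60 g
glycerol: 3% w/v = 30 g/L → 30 × 0.265 L = 7.95 g

thiamine 0.21 mL; Tricine 0.32 g; L-methionine 0.26 g; zinc sulfate 1.44 mL; dipotassium phosphate 1.60 g; glycerol 7.95 g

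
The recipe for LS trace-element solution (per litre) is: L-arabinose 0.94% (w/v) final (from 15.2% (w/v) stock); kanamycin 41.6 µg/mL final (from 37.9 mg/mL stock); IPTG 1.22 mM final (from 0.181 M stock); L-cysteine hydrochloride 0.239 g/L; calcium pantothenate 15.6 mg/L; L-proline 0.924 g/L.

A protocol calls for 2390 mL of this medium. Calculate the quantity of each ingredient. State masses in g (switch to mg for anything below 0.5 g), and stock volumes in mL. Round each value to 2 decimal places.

Working volume: 2390 mL = 2.39 L.
L-arabinose: dilute stock: 0.94% ÷ 15.2% × 2390 mL = 147.80 mL
kanamycin: V = C2·V2/C1 = 41.6 µg/mL × 2390 mL ÷ 37900 µg/mL = 2.62 mL
IPTG: V = C2·V2/C1 = 1.22 mM × 2390 mL ÷ 181 mM = 16.11 mL
L-cysteine hydrochloride: 0.239 g/L × 2.39 L = 0.57 g
calcium pantothenate: 15.6 mg/L × 2.39 L = 37.28 mg
L-proline: 0.924 g/L × 2.39 L = 2.21 g

L-arabinose 147.80 mL; kanamycin 2.62 mL; IPTG 16.11 mL; L-cysteine hydrochloride 0.57 g; calcium pantothenate 37.28 mg; L-proline 2.21 g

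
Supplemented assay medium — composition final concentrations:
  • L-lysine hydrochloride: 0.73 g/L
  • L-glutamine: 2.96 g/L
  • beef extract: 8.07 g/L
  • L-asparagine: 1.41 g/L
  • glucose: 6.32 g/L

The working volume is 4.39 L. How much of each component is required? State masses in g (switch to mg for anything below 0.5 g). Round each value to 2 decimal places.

L-lysine hydrochloride 3.20 g; L-glutamine 12.99 g; beef extract 35.43 g; L-asparagine 6.19 g; glucose 27.74 g

Scale factor relative to 1 L: 4.39.
L-lysine hydrochloride: 0.73 g/L × 4.39 L = 3.20 g
L-glutamine: 2.96 g/L × 4.39 L = 12.99 g
beef extract: 8.07 g/L × 4.39 L = 35.43 g
L-asparagine: 1.41 g/L × 4.39 L = 6.19 g
glucose: 6.32 g/L × 4.39 L = 27.74 g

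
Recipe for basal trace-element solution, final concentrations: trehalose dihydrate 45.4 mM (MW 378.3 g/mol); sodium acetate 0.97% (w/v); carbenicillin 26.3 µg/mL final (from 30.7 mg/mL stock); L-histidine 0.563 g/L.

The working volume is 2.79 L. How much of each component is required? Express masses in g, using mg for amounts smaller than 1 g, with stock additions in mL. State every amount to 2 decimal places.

trehalose dihydrate 47.92 g; sodium acetate 27.06 g; carbenicillin 2.39 mL; L-histidine 1.57 g

Scale factor relative to 1 L: 2.79.
trehalose dihydrate: 45.4 mmol/L × 378.3 g/mol × 2.79 L ÷ 1000 = 47.92 g
sodium acetate: 0.97% w/v = 9.7 g/L → 9.7 × 2.79 L = 27.06 g
carbenicillin: dilute stock: 26.3 µg/mL × 2790 mL ÷ 30700 µg/mL = 2.39 mL
L-histidine: 0.563 g/L × 2.79 L = 1.57 g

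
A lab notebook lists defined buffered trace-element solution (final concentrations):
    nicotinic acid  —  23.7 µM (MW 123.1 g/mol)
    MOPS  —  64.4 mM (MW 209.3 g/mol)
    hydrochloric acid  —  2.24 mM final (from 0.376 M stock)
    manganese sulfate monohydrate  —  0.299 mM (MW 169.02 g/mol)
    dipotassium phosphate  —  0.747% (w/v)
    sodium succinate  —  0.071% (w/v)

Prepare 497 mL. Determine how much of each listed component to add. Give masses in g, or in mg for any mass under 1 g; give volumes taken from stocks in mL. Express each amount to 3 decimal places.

Working volume: 497 mL = 0.497 L.
nicotinic acid: 23.7 µmol/L × 123.1 g/mol × 0.497 L ÷ 1000 = 1.450 mg
MOPS: 64.4 mmol/L × 209.3 g/mol × 0.497 L ÷ 1000 = 6.699 g
hydrochloric acid: V = C2·V2/C1 = 2.24 mM × 497 mL ÷ 376 mM = 2.961 mL
manganese sulfate monohydrate: 0.299 mmol/L × 169.02 mg/mmol × 0.497 L = 25.117 mg
dipotassium phosphate: 0.747 g per 100 mL × 497 mL ÷ 100 = 3.713 g
sodium succinate: 0.071% w/v = 0.71 g/L → 0.71 × 0.497 L = 0.35287 g = 352.870 mg

nicotinic acid 1.450 mg; MOPS 6.699 g; hydrochloric acid 2.961 mL; manganese sulfate monohydrate 25.117 mg; dipotassium phosphate 3.713 g; sodium succinate 352.870 mg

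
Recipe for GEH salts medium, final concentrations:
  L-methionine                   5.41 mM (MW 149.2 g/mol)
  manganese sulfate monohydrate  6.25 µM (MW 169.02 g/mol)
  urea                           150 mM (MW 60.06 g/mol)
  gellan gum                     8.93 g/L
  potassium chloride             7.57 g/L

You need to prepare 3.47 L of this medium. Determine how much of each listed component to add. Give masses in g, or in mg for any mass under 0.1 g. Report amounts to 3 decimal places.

Scale factor relative to 1 L: 3.47.
L-methionine: 5.41 mmol/L × 149.2 g/mol × 3.47 L ÷ 1000 = 2.801 g
manganese sulfate monohydrate: 6.25 µmol/L × 169.02 g/mol × 3.47 L ÷ 1000 = 3.666 mg
urea: 150 mmol/L × 60.06 g/mol × 3.47 L ÷ 1000 = 31.261 g
gellan gum: 8.93 g/L × 3.47 L = 30.987 g
potassium chloride: 7.57 g/L × 3.47 L = 26.268 g

L-methionine 2.801 g; manganese sulfate monohydrate 3.666 mg; urea 31.261 g; gellan gum 30.987 g; potassium chloride 26.268 g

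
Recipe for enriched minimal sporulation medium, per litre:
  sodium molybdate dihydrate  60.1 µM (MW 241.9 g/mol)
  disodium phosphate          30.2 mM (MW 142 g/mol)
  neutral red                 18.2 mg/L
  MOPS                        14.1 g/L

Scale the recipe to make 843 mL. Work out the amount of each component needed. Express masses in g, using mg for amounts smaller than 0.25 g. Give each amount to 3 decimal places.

sodium molybdate dihydrate 12.256 mg; disodium phosphate 3.615 g; neutral red 15.343 mg; MOPS 11.886 g

Scale factor relative to 1 L: 0.843.
sodium molybdate dihydrate: 60.1 µmol/L × 241.9 g/mol × 0.843 L ÷ 1000 = 12.256 mg
disodium phosphate: 30.2 mmol/L × 142 g/mol × 0.843 L ÷ 1000 = 3.615 g
neutral red: 18.2 mg/L × 0.843 L = 15.343 mg
MOPS: 14.1 g/L × 0.843 L = 11.886 g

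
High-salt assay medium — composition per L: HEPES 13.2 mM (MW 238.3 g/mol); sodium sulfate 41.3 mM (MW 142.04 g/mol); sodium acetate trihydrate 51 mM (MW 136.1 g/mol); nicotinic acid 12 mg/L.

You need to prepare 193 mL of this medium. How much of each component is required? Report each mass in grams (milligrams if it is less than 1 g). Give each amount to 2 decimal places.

HEPES 607.09 mg; sodium sulfate 1.13 g; sodium acetate trihydrate 1.34 g; nicotinic acid 2.32 mg

Target volume = 193 mL = 0.193 L.
HEPES: 13.2 mmol/L × 238.3 mg/mmol × 0.193 L = 607.09 mg
sodium sulfate: 41.3 mmol/L × 142.04 g/mol × 0.193 L ÷ 1000 = 1.13 g
sodium acetate trihydrate: 51 mmol/L × 136.1 g/mol × 0.193 L ÷ 1000 = 1.34 g
nicotinic acid: 12 mg/L × 0.193 L = 2.32 mg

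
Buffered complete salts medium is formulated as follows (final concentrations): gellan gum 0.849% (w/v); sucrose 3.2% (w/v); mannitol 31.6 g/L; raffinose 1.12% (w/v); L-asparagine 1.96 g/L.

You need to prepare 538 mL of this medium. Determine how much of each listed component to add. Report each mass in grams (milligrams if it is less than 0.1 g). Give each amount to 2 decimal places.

Working volume: 538 mL = 0.538 L.
gellan gum: 0.849 g per 100 mL × 538 mL ÷ 100 = 4.57 g
sucrose: 3.2% w/v = 32 g/L → 32 × 0.538 L = 17.22 g
mannitol: 31.6 g/L × 0.538 L = 17.00 g
raffinose: 1.12% w/v = 11.2 g/L → 11.2 × 0.538 L = 6.03 g
L-asparagine: 1.96 g/L × 0.538 L = 1.05 g

gellan gum 4.57 g; sucrose 17.22 g; mannitol 17.00 g; raffinose 6.03 g; L-asparagine 1.05 g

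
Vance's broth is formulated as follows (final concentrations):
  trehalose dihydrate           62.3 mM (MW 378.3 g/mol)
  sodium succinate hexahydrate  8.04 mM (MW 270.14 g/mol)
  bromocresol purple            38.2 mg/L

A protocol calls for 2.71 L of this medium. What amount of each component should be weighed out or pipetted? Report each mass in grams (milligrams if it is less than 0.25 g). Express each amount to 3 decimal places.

Working volume: 2.71 L.
trehalose dihydrate: 62.3 mmol/L × 378.3 g/mol × 2.71 L ÷ 1000 = 63.870 g
sodium succinate hexahydrate: 8.04 mmol/L × 270.14 g/mol × 2.71 L ÷ 1000 = 5.886 g
bromocresol purple: 38.2 mg/L × 2.71 L = 103.522 mg

trehalose dihydrate 63.870 g; sodium succinate hexahydrate 5.886 g; bromocresol purple 103.522 mg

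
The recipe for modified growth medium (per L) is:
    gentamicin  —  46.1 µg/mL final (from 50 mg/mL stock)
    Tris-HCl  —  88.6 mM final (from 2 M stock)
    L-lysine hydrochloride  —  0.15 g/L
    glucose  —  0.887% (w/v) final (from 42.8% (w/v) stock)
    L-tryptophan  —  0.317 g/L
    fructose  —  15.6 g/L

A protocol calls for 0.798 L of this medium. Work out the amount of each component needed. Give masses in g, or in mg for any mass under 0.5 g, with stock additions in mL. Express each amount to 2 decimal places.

gentamicin 0.74 mL; Tris-HCl 35.35 mL; L-lysine hydrochloride 119.70 mg; glucose 16.54 mL; L-tryptophan 252.97 mg; fructose 12.45 g

Scale factor relative to 1 L: 0.798.
gentamicin: C1V1 = C2V2 → 46.1 µg/mL × 798 mL ÷ 50000 µg/mL = 0.74 mL
Tris-HCl: dilute stock: 88.6 mM × 798 mL ÷ 2000 mM = 35.35 mL
L-lysine hydrochloride: 0.15 g/L × 0.798 L = 0.1197 g = 119.70 mg
glucose: dilute stock: 0.887% ÷ 42.8% × 798 mL = 16.54 mL
L-tryptophan: 0.317 g/L × 0.798 L = 0.252966 g = 252.97 mg
fructose: 15.6 g/L × 0.798 L = 12.45 g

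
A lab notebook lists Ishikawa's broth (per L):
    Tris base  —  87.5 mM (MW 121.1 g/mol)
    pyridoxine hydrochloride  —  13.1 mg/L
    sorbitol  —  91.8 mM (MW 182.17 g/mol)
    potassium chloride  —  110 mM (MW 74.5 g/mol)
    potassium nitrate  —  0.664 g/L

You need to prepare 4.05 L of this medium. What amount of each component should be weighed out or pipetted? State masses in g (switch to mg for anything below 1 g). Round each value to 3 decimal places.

Tris base 42.915 g; pyridoxine hydrochloride 53.055 mg; sorbitol 67.729 g; potassium chloride 33.190 g; potassium nitrate 2.689 g

Working volume: 4.05 L.
Tris base: 87.5 mmol/L × 121.1 g/mol × 4.05 L ÷ 1000 = 42.915 g
pyridoxine hydrochloride: 13.1 mg/L × 4.05 L = 53.055 mg
sorbitol: 91.8 mmol/L × 182.17 g/mol × 4.05 L ÷ 1000 = 67.729 g
potassium chloride: 110 mmol/L × 74.5 g/mol × 4.05 L ÷ 1000 = 33.190 g
potassium nitrate: 0.664 g/L × 4.05 L = 2.689 g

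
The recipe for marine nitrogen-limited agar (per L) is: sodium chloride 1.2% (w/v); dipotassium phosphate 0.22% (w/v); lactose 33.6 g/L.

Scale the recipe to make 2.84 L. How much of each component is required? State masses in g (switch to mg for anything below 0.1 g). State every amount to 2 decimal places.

Scale factor relative to 1 L: 2.84.
sodium chloride: 1.2 g per 100 mL × 2840 mL ÷ 100 = 34.08 g
dipotassium phosphate: 0.22 g per 100 mL × 2840 mL ÷ 100 = 6.25 g
lactose: 33.6 g/L × 2.84 L = 95.42 g

sodium chloride 34.08 g; dipotassium phosphate 6.25 g; lactose 95.42 g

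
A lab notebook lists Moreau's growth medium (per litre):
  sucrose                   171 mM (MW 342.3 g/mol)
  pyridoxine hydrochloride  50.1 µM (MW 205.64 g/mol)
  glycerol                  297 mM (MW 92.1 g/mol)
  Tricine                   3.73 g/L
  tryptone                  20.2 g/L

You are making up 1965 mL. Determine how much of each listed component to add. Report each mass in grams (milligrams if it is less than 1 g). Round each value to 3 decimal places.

sucrose 115.018 g; pyridoxine hydrochloride 20.245 mg; glycerol 53.750 g; Tricine 7.329 g; tryptone 39.693 g

Target volume = 1965 mL = 1.965 L.
sucrose: 171 mmol/L × 342.3 g/mol × 1.965 L ÷ 1000 = 115.018 g
pyridoxine hydrochloride: 50.1 µmol/L × 205.64 g/mol × 1.965 L ÷ 1000 = 20.245 mg
glycerol: 297 mmol/L × 92.1 g/mol × 1.965 L ÷ 1000 = 53.750 g
Tricine: 3.73 g/L × 1.965 L = 7.329 g
tryptone: 20.2 g/L × 1.965 L = 39.693 g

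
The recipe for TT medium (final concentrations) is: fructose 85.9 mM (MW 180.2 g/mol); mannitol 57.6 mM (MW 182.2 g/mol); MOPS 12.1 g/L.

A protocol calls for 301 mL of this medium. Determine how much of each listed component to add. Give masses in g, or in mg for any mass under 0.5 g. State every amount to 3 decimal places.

Working volume: 301 mL = 0.301 L.
fructose: 85.9 mmol/L × 180.2 g/mol × 0.301 L ÷ 1000 = 4.659 g
mannitol: 57.6 mmol/L × 182.2 g/mol × 0.301 L ÷ 1000 = 3.159 g
MOPS: 12.1 g/L × 0.301 L = 3.642 g

fructose 4.659 g; mannitol 3.159 g; MOPS 3.642 g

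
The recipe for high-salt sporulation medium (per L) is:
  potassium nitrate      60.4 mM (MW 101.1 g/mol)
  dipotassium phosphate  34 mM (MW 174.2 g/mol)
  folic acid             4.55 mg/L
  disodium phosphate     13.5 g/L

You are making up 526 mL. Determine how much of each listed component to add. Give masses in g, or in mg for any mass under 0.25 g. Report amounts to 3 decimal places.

potassium nitrate 3.212 g; dipotassium phosphate 3.115 g; folic acid 2.393 mg; disodium phosphate 7.101 g

Scale factor relative to 1 L: 0.526.
potassium nitrate: 60.4 mmol/L × 101.1 g/mol × 0.526 L ÷ 1000 = 3.212 g
dipotassium phosphate: 34 mmol/L × 174.2 g/mol × 0.526 L ÷ 1000 = 3.115 g
folic acid: 4.55 mg/L × 0.526 L = 2.393 mg
disodium phosphate: 13.5 g/L × 0.526 L = 7.101 g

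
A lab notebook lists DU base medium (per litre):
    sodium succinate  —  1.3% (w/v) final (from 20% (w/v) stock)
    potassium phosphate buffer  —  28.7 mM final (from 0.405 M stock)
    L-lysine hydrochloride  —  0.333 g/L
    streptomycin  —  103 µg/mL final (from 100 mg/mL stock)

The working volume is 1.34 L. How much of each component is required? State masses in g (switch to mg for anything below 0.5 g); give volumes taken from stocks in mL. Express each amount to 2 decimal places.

Scale factor relative to 1 L: 1.34.
sodium succinate: V = C2·V2/C1 = 1.3% ÷ 20% × 1340 mL = 87.10 mL
potassium phosphate buffer: C1V1 = C2V2 → 28.7 mM × 1340 mL ÷ 405 mM = 94.96 mL
L-lysine hydrochloride: 0.333 g/L × 1.34 L = 0.44622 g = 446.22 mg
streptomycin: V = C2·V2/C1 = 103 µg/mL × 1340 mL ÷ 100000 µg/mL = 1.38 mL

sodium succinate 87.10 mL; potassium phosphate buffer 94.96 mL; L-lysine hydrochloride 446.22 mg; streptomycin 1.38 mL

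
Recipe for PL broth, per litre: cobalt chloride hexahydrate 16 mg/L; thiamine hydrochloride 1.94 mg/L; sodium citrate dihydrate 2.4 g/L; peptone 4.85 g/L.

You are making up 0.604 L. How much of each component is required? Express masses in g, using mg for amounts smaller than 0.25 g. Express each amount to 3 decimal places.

Working volume: 0.604 L.
cobalt chloride hexahydrate: 16 mg/L × 0.604 L = 9.664 mg
thiamine hydrochloride: 1.94 mg/L × 0.604 L = 1.172 mg
sodium citrate dihydrate: 2.4 g/L × 0.604 L = 1.450 g
peptone: 4.85 g/L × 0.604 L = 2.929 g

cobalt chloride hexahydrate 9.664 mg; thiamine hydrochloride 1.172 mg; sodium citrate dihydrate 1.450 g; peptone 2.929 g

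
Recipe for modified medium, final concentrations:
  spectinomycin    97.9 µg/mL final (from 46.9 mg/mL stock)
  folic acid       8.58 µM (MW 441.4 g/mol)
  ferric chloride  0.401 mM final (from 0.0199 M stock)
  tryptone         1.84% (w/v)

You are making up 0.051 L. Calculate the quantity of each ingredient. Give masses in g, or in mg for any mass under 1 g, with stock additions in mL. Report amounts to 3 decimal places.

spectinomycin 0.106 mL; folic acid 0.193 mg; ferric chloride 1.028 mL; tryptone 938.400 mg

Scale factor relative to 1 L: 0.051.
spectinomycin: dilute stock: 97.9 µg/mL × 51 mL ÷ 46900 µg/mL = 0.106 mL
folic acid: 8.58 µmol/L × 441.4 g/mol × 0.051 L ÷ 1000 = 0.193 mg
ferric chloride: C1V1 = C2V2 → 0.401 mM × 51 mL ÷ 19.9 mM = 1.028 mL
tryptone: 1.84 g per 100 mL × 51 mL ÷ 100 = 0.9384 g = 938.400 mg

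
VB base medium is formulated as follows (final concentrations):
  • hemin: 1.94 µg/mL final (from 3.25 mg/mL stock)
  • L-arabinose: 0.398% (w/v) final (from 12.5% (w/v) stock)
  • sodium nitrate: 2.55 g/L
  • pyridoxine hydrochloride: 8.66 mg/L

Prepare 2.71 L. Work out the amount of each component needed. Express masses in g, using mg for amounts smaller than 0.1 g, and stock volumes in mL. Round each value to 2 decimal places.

hemin 1.62 mL; L-arabinose 86.29 mL; sodium nitrate 6.91 g; pyridoxine hydrochloride 23.47 mg

Working volume: 2.71 L.
hemin: V = C2·V2/C1 = 1.94 µg/mL × 2710 mL ÷ 3250 µg/mL = 1.62 mL
L-arabinose: V = C2·V2/C1 = 0.398% ÷ 12.5% × 2710 mL = 86.29 mL
sodium nitrate: 2.55 g/L × 2.71 L = 6.91 g
pyridoxine hydrochloride: 8.66 mg/L × 2.71 L = 23.47 mg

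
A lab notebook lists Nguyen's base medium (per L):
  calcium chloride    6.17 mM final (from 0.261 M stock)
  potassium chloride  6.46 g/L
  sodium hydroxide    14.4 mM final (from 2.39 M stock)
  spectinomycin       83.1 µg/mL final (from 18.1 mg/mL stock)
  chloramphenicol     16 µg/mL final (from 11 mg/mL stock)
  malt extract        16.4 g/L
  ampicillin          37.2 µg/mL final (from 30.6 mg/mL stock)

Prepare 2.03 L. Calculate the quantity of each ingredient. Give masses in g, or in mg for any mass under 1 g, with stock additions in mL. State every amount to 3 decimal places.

Working volume: 2.03 L.
calcium chloride: dilute stock: 6.17 mM × 2030 mL ÷ 261 mM = 47.989 mL
potassium chloride: 6.46 g/L × 2.03 L = 13.114 g
sodium hydroxide: C1V1 = C2V2 → 14.4 mM × 2030 mL ÷ 2390 mM = 12.231 mL
spectinomycin: V = C2·V2/C1 = 83.1 µg/mL × 2030 mL ÷ 18100 µg/mL = 9.320 mL
chloramphenicol: C1V1 = C2V2 → 16 µg/mL × 2030 mL ÷ 11000 µg/mL = 2.953 mL
malt extract: 16.4 g/L × 2.03 L = 33.292 g
ampicillin: dilute stock: 37.2 µg/mL × 2030 mL ÷ 30600 µg/mL = 2.468 mL

calcium chloride 47.989 mL; potassium chloride 13.114 g; sodium hydroxide 12.231 mL; spectinomycin 9.320 mL; chloramphenicol 2.953 mL; malt extract 33.292 g; ampicillin 2.468 mL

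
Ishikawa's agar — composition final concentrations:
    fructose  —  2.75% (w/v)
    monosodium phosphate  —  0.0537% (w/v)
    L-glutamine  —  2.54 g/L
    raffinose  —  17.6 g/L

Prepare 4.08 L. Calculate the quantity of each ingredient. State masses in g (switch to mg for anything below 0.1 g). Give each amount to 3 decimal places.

Scale factor relative to 1 L: 4.08.
fructose: 2.75% w/v = 27.5 g/L → 27.5 × 4.08 L = 112.200 g
monosodium phosphate: 0.0537 g per 100 mL × 4080 mL ÷ 100 = 2.191 g
L-glutamine: 2.54 g/L × 4.08 L = 10.363 g
raffinose: 17.6 g/L × 4.08 L = 71.808 g

fructose 112.200 g; monosodium phosphate 2.191 g; L-glutamine 10.363 g; raffinose 71.808 g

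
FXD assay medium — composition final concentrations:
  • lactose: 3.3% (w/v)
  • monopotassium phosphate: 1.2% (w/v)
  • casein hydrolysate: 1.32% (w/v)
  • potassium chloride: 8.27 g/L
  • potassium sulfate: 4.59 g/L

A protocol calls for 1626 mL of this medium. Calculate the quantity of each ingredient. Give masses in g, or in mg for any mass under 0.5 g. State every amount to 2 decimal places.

Target volume = 1626 mL = 1.626 L.
lactose: 3.3 g per 100 mL × 1626 mL ÷ 100 = 53.66 g
monopotassium phosphate: 1.2% w/v = 12 g/L → 12 × 1.626 L = 19.51 g
casein hydrolysate: 1.32% w/v = 13.2 g/L → 13.2 × 1.626 L = 21.46 g
potassium chloride: 8.27 g/L × 1.626 L = 13.45 g
potassium sulfate: 4.59 g/L × 1.626 L = 7.46 g

lactose 53.66 g; monopotassium phosphate 19.51 g; casein hydrolysate 21.46 g; potassium chloride 13.45 g; potassium sulfate 7.46 g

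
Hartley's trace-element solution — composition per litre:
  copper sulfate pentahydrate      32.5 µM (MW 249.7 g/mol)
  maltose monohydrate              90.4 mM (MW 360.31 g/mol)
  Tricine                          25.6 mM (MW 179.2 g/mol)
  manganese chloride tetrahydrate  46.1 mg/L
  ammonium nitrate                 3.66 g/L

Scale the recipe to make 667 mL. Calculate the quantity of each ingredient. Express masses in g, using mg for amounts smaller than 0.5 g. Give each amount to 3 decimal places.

copper sulfate pentahydrate 5.413 mg; maltose monohydrate 21.726 g; Tricine 3.060 g; manganese chloride tetrahydrate 30.749 mg; ammonium nitrate 2.441 g

Scale factor relative to 1 L: 0.667.
copper sulfate pentahydrate: 32.5 µmol/L × 249.7 g/mol × 0.667 L ÷ 1000 = 5.413 mg
maltose monohydrate: 90.4 mmol/L × 360.31 g/mol × 0.667 L ÷ 1000 = 21.726 g
Tricine: 25.6 mmol/L × 179.2 g/mol × 0.667 L ÷ 1000 = 3.060 g
manganese chloride tetrahydrate: 46.1 mg/L × 0.667 L = 30.749 mg
ammonium nitrate: 3.66 g/L × 0.667 L = 2.441 g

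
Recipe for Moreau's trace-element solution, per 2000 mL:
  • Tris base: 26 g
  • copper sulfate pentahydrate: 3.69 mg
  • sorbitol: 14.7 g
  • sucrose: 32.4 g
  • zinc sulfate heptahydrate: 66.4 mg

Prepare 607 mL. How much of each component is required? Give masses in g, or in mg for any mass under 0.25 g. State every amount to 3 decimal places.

Tris base 7.891 g; copper sulfate pentahydrate 1.120 mg; sorbitol 4.461 g; sucrose 9.833 g; zinc sulfate heptahydrate 20.152 mg

Scale factor = 607 mL / 2000 mL = 0.3035.
Tris base: 26 g × (607 mL / 2000 mL) = 7.891 g
copper sulfate pentahydrate: 3.69 mg × (607 mL / 2000 mL) = 1.120 mg
sorbitol: 14.7 g × (607 mL / 2000 mL) = 4.461 g
sucrose: 32.4 g × (607 mL / 2000 mL) = 9.833 g
zinc sulfate heptahydrate: 66.4 mg × (607 mL / 2000 mL) = 20.152 mg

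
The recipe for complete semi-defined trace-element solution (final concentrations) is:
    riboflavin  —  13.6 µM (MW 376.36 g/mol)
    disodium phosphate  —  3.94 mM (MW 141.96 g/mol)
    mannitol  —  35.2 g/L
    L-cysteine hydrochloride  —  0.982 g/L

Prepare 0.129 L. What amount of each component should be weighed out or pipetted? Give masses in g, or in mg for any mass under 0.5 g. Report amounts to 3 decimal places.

Working volume: 0.129 L.
riboflavin: 13.6 µmol/L × 376.36 g/mol × 0.129 L ÷ 1000 = 0.660 mg
disodium phosphate: 3.94 mmol/L × 141.96 mg/mmol × 0.129 L = 72.153 mg
mannitol: 35.2 g/L × 0.129 L = 4.541 g
L-cysteine hydrochloride: 0.982 g/L × 0.129 L = 0.126678 g = 126.678 mg

riboflavin 0.660 mg; disodium phosphate 72.153 mg; mannitol 4.541 g; L-cysteine hydrochloride 126.678 mg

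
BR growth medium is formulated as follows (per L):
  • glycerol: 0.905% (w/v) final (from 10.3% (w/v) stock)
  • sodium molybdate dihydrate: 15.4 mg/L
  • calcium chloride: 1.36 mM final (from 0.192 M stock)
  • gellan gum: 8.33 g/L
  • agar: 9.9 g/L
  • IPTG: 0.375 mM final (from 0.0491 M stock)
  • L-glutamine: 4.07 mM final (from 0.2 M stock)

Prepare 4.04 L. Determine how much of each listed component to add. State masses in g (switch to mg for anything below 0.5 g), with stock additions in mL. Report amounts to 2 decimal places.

glycerol 354.97 mL; sodium molybdate dihydrate 62.22 mg; calcium chloride 28.62 mL; gellan gum 33.65 g; agar 40.00 g; IPTG 30.86 mL; L-glutamine 82.21 mL

Working volume: 4.04 L.
glycerol: C1V1 = C2V2 → 0.905% ÷ 10.3% × 4040 mL = 354.97 mL
sodium molybdate dihydrate: 15.4 mg/L × 4.04 L = 62.22 mg
calcium chloride: C1V1 = C2V2 → 1.36 mM × 4040 mL ÷ 192 mM = 28.62 mL
gellan gum: 8.33 g/L × 4.04 L = 33.65 g
agar: 9.9 g/L × 4.04 L = 40.00 g
IPTG: V = C2·V2/C1 = 0.375 mM × 4040 mL ÷ 49.1 mM = 30.86 mL
L-glutamine: V = C2·V2/C1 = 4.07 mM × 4040 mL ÷ 200 mM = 82.21 mL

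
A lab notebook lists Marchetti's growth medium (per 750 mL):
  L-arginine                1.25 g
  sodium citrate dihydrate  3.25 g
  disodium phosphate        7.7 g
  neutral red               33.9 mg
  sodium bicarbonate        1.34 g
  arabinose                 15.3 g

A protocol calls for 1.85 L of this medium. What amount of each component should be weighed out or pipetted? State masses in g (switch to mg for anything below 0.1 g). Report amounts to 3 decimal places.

L-arginine 3.083 g; sodium citrate dihydrate 8.017 g; disodium phosphate 18.993 g; neutral red 83.620 mg; sodium bicarbonate 3.305 g; arabinose 37.740 g

Scale factor = 1850 mL / 750 mL = 2.46667.
L-arginine: 1.25 g × (1850 mL / 750 mL) = 3.083 g
sodium citrate dihydrate: 3.25 g × (1850 mL / 750 mL) = 8.017 g
disodium phosphate: 7.7 g × (1850 mL / 750 mL) = 18.993 g
neutral red: 33.9 mg × (1850 mL / 750 mL) = 83.620 mg
sodium bicarbonate: 1.34 g × (1850 mL / 750 mL) = 3.305 g
arabinose: 15.3 g × (1850 mL / 750 mL) = 37.740 g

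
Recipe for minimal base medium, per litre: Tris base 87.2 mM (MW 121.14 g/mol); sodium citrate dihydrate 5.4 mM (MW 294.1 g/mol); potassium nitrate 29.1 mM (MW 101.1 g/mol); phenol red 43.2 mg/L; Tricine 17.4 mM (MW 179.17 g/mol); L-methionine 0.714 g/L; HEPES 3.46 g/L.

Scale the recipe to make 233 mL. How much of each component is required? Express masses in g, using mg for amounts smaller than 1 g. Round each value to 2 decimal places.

Target volume = 233 mL = 0.233 L.
Tris base: 87.2 mmol/L × 121.14 g/mol × 0.233 L ÷ 1000 = 2.46 g
sodium citrate dihydrate: 5.4 mmol/L × 294.1 mg/mmol × 0.233 L = 370.04 mg
potassium nitrate: 29.1 mmol/L × 101.1 mg/mmol × 0.233 L = 685.49 mg
phenol red: 43.2 mg/L × 0.233 L = 10.07 mg
Tricine: 17.4 mmol/L × 179.17 mg/mmol × 0.233 L = 726.39 mg
L-methionine: 0.714 g/L × 0.233 L = 0.166362 g = 166.36 mg
HEPES: 3.46 g/L × 0.233 L = 0.80618 g = 806.18 mg

Tris base 2.46 g; sodium citrate dihydrate 370.04 mg; potassium nitrate 685.49 mg; phenol red 10.07 mg; Tricine 726.39 mg; L-methionine 166.36 mg; HEPES 806.18 mg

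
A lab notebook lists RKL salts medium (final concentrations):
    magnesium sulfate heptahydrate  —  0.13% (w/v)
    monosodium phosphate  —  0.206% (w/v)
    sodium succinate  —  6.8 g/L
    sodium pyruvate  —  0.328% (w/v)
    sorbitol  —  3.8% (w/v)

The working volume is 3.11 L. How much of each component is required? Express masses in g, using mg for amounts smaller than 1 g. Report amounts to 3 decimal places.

Working volume: 3.11 L.
magnesium sulfate heptahydrate: 0.13 g per 100 mL × 3110 mL ÷ 100 = 4.043 g
monosodium phosphate: 0.206% w/v = 2.06 g/L → 2.06 × 3.11 L = 6.407 g
sodium succinate: 6.8 g/L × 3.11 L = 21.148 g
sodium pyruvate: 0.328% w/v = 3.28 g/L → 3.28 × 3.11 L = 10.201 g
sorbitol: 3.8 g per 100 mL × 3110 mL ÷ 100 = 118.180 g

magnesium sulfate heptahydrate 4.043 g; monosodium phosphate 6.407 g; sodium succinate 21.148 g; sodium pyruvate 10.201 g; sorbitol 118.180 g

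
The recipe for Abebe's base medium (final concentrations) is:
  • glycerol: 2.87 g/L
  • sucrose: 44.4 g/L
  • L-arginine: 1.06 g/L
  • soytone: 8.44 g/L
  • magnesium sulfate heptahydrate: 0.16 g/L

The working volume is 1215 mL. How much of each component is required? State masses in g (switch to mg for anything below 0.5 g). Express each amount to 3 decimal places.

Target volume = 1215 mL = 1.215 L.
glycerol: 2.87 g/L × 1.215 L = 3.487 g
sucrose: 44.4 g/L × 1.215 L = 53.946 g
L-arginine: 1.06 g/L × 1.215 L = 1.288 g
soytone: 8.44 g/L × 1.215 L = 10.255 g
magnesium sulfate heptahydrate: 0.16 g/L × 1.215 L = 0.1944 g = 194.400 mg

glycerol 3.487 g; sucrose 53.946 g; L-arginine 1.288 g; soytone 10.255 g; magnesium sulfate heptahydrate 194.400 mg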